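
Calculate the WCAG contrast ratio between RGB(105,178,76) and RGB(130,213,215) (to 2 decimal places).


Linearize each sRGB channel c=v/255: c/12.92 if c ≤ 0.04045 else ((c+0.055)/1.055)^2.4
L = 0.2126×R_lin + 0.7152×G_lin + 0.0722×B_lin
Color 1 (105,178,76):
  R=105: 105/255≈0.4118 > 0.04045 → ((0.4118+0.055)/1.055)^2.4 ≈ 0.14126
  G=178: 178/255≈0.6980 > 0.04045 → ((0.6980+0.055)/1.055)^2.4 ≈ 0.44520
  B=76: 76/255≈0.2980 > 0.04045 → ((0.2980+0.055)/1.055)^2.4 ≈ 0.07227
  L1 = 0.2126×0.14126 + 0.7152×0.44520 + 0.0722×0.07227 ≈ 0.35366
Color 2 (130,213,215):
  R=130: 130/255≈0.5098 > 0.04045 → ((0.5098+0.055)/1.055)^2.4 ≈ 0.22323
  G=213: 213/255≈0.8353 > 0.04045 → ((0.8353+0.055)/1.055)^2.4 ≈ 0.66539
  B=215: 215/255≈0.8431 > 0.04045 → ((0.8431+0.055)/1.055)^2.4 ≈ 0.67954
  L2 = 0.2126×0.22323 + 0.7152×0.66539 + 0.0722×0.67954 ≈ 0.57241
Lighter = 0.57241, Darker = 0.35366
Ratio = (L_lighter + 0.05) / (L_darker + 0.05)
Ratio = (0.57241 + 0.05) / (0.35366 + 0.05) = 0.62241 / 0.40366 ≈ 1.5419
Ratio ≈ 1.54:1


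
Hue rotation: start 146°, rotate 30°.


New hue = (H + rotation) mod 360
New hue = (146 + 30) mod 360
= 176 mod 360
= 176°


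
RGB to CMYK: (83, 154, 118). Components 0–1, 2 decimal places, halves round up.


R'=83/255≈0.3255, G'=154/255≈0.6039, B'=118/255≈0.4627
K = 1 - max(R',G',B') = 1 - 154/255 = 101/255 = 0.39607… → 0.40
(1-R'-K)/(1-K) simplifies to (max-R)/max with max = 154:
C = (154-83)/154 = 71/154 = 0.46103… → 0.46
M = (154-154)/154 = 0/154 = 0 → 0.00
Y = (154-118)/154 = 36/154 = 0.23376… → 0.23
= CMYK(0.46, 0.00, 0.23, 0.40)


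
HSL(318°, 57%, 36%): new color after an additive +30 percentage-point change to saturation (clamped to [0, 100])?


Original S = 57%
Adjustment = +30 percentage points
New S = 57 + (30) = 87
Clamp to [0, 100] → 87
= HSL(318°, 87%, 36%)


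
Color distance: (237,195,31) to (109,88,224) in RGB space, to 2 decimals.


d = √[(R₁-R₂)² + (G₁-G₂)² + (B₁-B₂)²]
d = √[(237-109)² + (195-88)² + (31-224)²]
d = √[16384 + 11449 + 37249]
d = √65082
d ≈ 255.11


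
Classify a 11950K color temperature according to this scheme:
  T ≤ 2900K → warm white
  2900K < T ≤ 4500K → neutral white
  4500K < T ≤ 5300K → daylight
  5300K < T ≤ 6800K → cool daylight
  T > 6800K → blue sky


Temperature: 11950K
11950K > 6800K → blue sky
Classification: blue sky


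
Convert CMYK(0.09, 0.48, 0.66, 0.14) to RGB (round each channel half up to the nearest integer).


R = 255 × (1-C) × (1-K) = 255 × 0.91 × 0.86 = 199.563 → 200
G = 255 × (1-M) × (1-K) = 255 × 0.52 × 0.86 = 114.036 → 114
B = 255 × (1-Y) × (1-K) = 255 × 0.34 × 0.86 = 74.562 → 75
= RGB(200, 114, 75)


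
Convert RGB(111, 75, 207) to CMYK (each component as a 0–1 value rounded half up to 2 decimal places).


R'=111/255≈0.4353, G'=75/255≈0.2941, B'=207/255≈0.8118
K = 1 - max(R',G',B') = 1 - 207/255 = 48/255 = 0.18823… → 0.19
(1-R'-K)/(1-K) simplifies to (max-R)/max with max = 207:
C = (207-111)/207 = 96/207 = 0.46376… → 0.46
M = (207-75)/207 = 132/207 = 0.63768… → 0.64
Y = (207-207)/207 = 0/207 = 0 → 0.00
= CMYK(0.46, 0.64, 0.00, 0.19)


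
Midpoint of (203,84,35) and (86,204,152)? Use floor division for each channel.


Midpoint: each channel = ⌊(C₁+C₂)/2⌋
R: ⌊(203+86)/2⌋ = 144
G: ⌊(84+204)/2⌋ = 144
B: ⌊(35+152)/2⌋ = 93
= RGB(144, 144, 93)


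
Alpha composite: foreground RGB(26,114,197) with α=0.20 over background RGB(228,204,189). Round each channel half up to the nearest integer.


C = α×F + (1-α)×B, with 1-α = 0.80
R: 0.20×26 + 0.80×228 = 5.20 + 182.40 = 187.60 → 188
G: 0.20×114 + 0.80×204 = 22.80 + 163.20 = 186.00 → 186
B: 0.20×197 + 0.80×189 = 39.40 + 151.20 = 190.60 → 191
= RGB(188, 186, 191)


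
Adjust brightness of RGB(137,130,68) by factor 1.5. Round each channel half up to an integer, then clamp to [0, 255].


Multiply each channel by 1.5, round half up, clamp to [0, 255]
R: 137×1.5 = 205.5 → round → 206
G: 130×1.5 = 195
B: 68×1.5 = 102
= RGB(206, 195, 102)


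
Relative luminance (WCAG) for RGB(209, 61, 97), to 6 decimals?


Linearize each channel (sRGB transfer function): c = v/255; c_lin = c/12.92 if c ≤ 0.04045, else ((c+0.055)/1.055)^2.4
  R: 209/255 ≈ 0.819608 > 0.04045 → ((0.819608+0.055)/1.055)^2.4 ≈ 0.637597
  G: 61/255 ≈ 0.239216 > 0.04045 → ((0.239216+0.055)/1.055)^2.4 ≈ 0.046665
  B: 97/255 ≈ 0.380392 > 0.04045 → ((0.380392+0.055)/1.055)^2.4 ≈ 0.119538
R_lin = 0.637597, G_lin = 0.046665, B_lin = 0.119538
L = 0.2126×R + 0.7152×G + 0.0722×B
L = 0.2126×0.637597 + 0.7152×0.046665 + 0.0722×0.119538
L ≈ 0.177559


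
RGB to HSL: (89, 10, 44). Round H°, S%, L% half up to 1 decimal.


Normalize: R'=89/255≈0.3490, G'=10/255≈0.0392, B'=44/255≈0.1725
Max=89/255, Min=10/255, Δ=Max-Min=79/255
L = (Max+Min)/2 = (89+10)/510 = 99/510 = 0.19411… → L = 19.4%
L ≤ 0.5 → S = Δ/(Max+Min) = 79/(89+10) = 79/99 = 0.79797… → S = 79.8%
(the 1/255 factors cancel in S and H, so raw channel differences can be used)
Max is R' → H = 60 × (((G-B)/Δ) mod 6) = 60 × (((10-44)/79) mod 6)
  (-34)/79 = -0.4303…; negative, so add 6 → 5.5696…
  H = 60 × 5.5696… = 334.177…° → H = 334.2°
= HSL(334.2°, 79.8%, 19.4%)


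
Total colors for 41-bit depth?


Colors = 2^bits = 2^41
= 2,199,023,255,552 colors


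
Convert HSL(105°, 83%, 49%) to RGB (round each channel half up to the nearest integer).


H=105°, S=0.83, L=0.49
C = (1-|2L-1|)×S = (1-|-0.02|)×0.83 = 0.8134
H' = H/60 = 105/60 ≈ 1.7500; X = C×(1-|H' mod 2 - 1|) = 0.20335
m = L - C/2 = 0.49 - 0.4067 = 0.0833
Sector ⌊H'⌋ = 1 → (R',G',B') = (0.20335, 0.8134, 0.0)
RGB = ((R'+m)×255, (G'+m)×255, (B'+m)×255) = (73.09575, 228.6585, 21.2415)
Round half up → RGB(73, 229, 21)


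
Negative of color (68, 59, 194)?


Invert: (255-R, 255-G, 255-B)
R: 255-68 = 187
G: 255-59 = 196
B: 255-194 = 61
= RGB(187, 196, 61)


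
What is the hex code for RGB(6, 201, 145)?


R = 6 → 06 (hex)
G = 201 → C9 (hex)
B = 145 → 91 (hex)
Hex = #06C991


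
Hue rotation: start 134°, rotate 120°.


New hue = (H + rotation) mod 360
New hue = (134 + 120) mod 360
= 254 mod 360
= 254°


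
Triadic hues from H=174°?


Triadic: equally spaced at 120° intervals
H1 = 174°
H2 = (174 + 120) mod 360 = 294°
H3 = (174 + 240) mod 360 = 54°
Triadic = 174°, 294°, 54°


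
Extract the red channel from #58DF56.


Color: #58DF56
R = 58 = 88
G = DF = 223
B = 56 = 86
Red = 88


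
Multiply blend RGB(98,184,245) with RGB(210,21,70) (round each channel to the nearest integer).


Multiply: C = A×B/255, rounded to nearest integer
R: 98×210/255 = 20580/255 ≈ 80.706 → 81
G: 184×21/255 = 3864/255 ≈ 15.153 → 15
B: 245×70/255 = 17150/255 ≈ 67.255 → 67
= RGB(81, 15, 67)


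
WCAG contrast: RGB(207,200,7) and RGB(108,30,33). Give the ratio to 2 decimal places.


Linearize each sRGB channel c=v/255: c/12.92 if c ≤ 0.04045 else ((c+0.055)/1.055)^2.4
L = 0.2126×R_lin + 0.7152×G_lin + 0.0722×B_lin
Color 1 (207,200,7):
  R=207: 207/255≈0.8118 > 0.04045 → ((0.8118+0.055)/1.055)^2.4 ≈ 0.62396
  G=200: 200/255≈0.7843 > 0.04045 → ((0.7843+0.055)/1.055)^2.4 ≈ 0.57758
  B=7: 7/255≈0.0275 ≤ 0.04045 → 0.0275/12.92 ≈ 0.00212
  L1 = 0.2126×0.62396 + 0.7152×0.57758 + 0.0722×0.00212 ≈ 0.54589
Color 2 (108,30,33):
  R=108: 108/255≈0.4235 > 0.04045 → ((0.4235+0.055)/1.055)^2.4 ≈ 0.14996
  G=30: 30/255≈0.1176 > 0.04045 → ((0.1176+0.055)/1.055)^2.4 ≈ 0.01298
  B=33: 33/255≈0.1294 > 0.04045 → ((0.1294+0.055)/1.055)^2.4 ≈ 0.01521
  L2 = 0.2126×0.14996 + 0.7152×0.01298 + 0.0722×0.01521 ≈ 0.04226
Lighter = 0.54589, Darker = 0.04226
Ratio = (L_lighter + 0.05) / (L_darker + 0.05)
Ratio = (0.54589 + 0.05) / (0.04226 + 0.05) = 0.59589 / 0.09226 ≈ 6.4585
Ratio ≈ 6.46:1


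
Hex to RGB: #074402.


07 → 7 (R)
44 → 68 (G)
02 → 2 (B)
= RGB(7, 68, 2)


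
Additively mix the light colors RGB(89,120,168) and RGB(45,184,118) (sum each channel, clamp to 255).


Additive: each channel = min(255, C₁+C₂)
R: 89+45 = 134 → 134
G: 120+184 = 304 → 255
B: 168+118 = 286 → 255
= RGB(134, 255, 255)


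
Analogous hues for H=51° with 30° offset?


Base hue: 51°
Left analog: (51 - 30) mod 360 = 21°
Right analog: (51 + 30) mod 360 = 81°
Analogous hues = 21° and 81°


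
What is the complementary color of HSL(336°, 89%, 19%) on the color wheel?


Complement = opposite side of color wheel = hue + 180°
H' = (336 + 180) mod 360 = 156°
S and L unchanged.
= HSL(156°, 89%, 19%)


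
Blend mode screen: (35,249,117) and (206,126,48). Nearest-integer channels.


Screen: C = 255 - (255-A)×(255-B)/255, rounded to nearest integer
R: 255 - (255-35)×(255-206)/255 = 255 - 10780/255 ≈ 255 - 42.275 = 212.725 → 213
G: 255 - (255-249)×(255-126)/255 = 255 - 774/255 ≈ 255 - 3.035 = 251.965 → 252
B: 255 - (255-117)×(255-48)/255 = 255 - 28566/255 ≈ 255 - 112.024 = 142.976 → 143
= RGB(213, 252, 143)


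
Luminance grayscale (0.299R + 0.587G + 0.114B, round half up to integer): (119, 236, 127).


Gray = 0.299×R + 0.587×G + 0.114×B
Gray = 0.299×119 + 0.587×236 + 0.114×127
Gray = 35.581 + 138.532 + 14.478
Gray = 188.591 → round half up → 189
Gray = 189


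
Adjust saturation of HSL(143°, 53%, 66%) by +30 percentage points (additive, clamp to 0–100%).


Original S = 53%
Adjustment = +30 percentage points
New S = 53 + (30) = 83
Clamp to [0, 100] → 83
= HSL(143°, 83%, 66%)


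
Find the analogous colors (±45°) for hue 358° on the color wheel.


Base hue: 358°
Left analog: (358 - 45) mod 360 = 313°
Right analog: (358 + 45) mod 360 = 43°
Analogous hues = 313° and 43°


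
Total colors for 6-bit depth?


Colors = 2^bits = 2^6
= 64 colors


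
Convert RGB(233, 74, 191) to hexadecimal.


R = 233 → E9 (hex)
G = 74 → 4A (hex)
B = 191 → BF (hex)
Hex = #E94ABF


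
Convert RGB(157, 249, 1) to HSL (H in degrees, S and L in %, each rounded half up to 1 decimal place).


Normalize: R'=157/255≈0.6157, G'=249/255≈0.9765, B'=1/255≈0.0039
Max=249/255, Min=1/255, Δ=Max-Min=248/255
L = (Max+Min)/2 = (249+1)/510 = 250/510 = 0.49019… → L = 49.0%
L ≤ 0.5 → S = Δ/(Max+Min) = 248/(249+1) = 248/250 = 0.992 → S = 99.2%
(the 1/255 factors cancel in S and H, so raw channel differences can be used)
Max is G' → H = 60 × ((B-R)/Δ + 2) = 60 × ((1-157)/248 + 2)
  -156/248 + 2 = -0.6290… + 2 = 1.3709…
  H = 60 × 1.3709… = 82.258…° → H = 82.3°
= HSL(82.3°, 99.2%, 49.0%)


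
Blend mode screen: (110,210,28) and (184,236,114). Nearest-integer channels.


Screen: C = 255 - (255-A)×(255-B)/255, rounded to nearest integer
R: 255 - (255-110)×(255-184)/255 = 255 - 10295/255 ≈ 255 - 40.373 = 214.627 → 215
G: 255 - (255-210)×(255-236)/255 = 255 - 855/255 ≈ 255 - 3.353 = 251.647 → 252
B: 255 - (255-28)×(255-114)/255 = 255 - 32007/255 ≈ 255 - 125.518 = 129.482 → 129
= RGB(215, 252, 129)


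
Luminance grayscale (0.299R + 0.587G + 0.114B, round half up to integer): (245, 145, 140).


Gray = 0.299×R + 0.587×G + 0.114×B
Gray = 0.299×245 + 0.587×145 + 0.114×140
Gray = 73.255 + 85.115 + 15.960
Gray = 174.330 → round half up → 174
Gray = 174


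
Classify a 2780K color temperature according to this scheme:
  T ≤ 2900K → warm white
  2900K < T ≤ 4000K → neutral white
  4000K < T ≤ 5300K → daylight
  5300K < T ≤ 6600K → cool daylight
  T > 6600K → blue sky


Temperature: 2780K
2780K ≤ 2900K → warm white
Classification: warm white


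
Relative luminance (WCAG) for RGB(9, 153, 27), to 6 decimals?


Linearize each channel (sRGB transfer function): c = v/255; c_lin = c/12.92 if c ≤ 0.04045, else ((c+0.055)/1.055)^2.4
  R: 9/255 ≈ 0.035294 ≤ 0.04045 → 0.035294/12.92 ≈ 0.002732
  G: 153/255 ≈ 0.600000 > 0.04045 → ((0.600000+0.055)/1.055)^2.4 ≈ 0.318547
  B: 27/255 ≈ 0.105882 > 0.04045 → ((0.105882+0.055)/1.055)^2.4 ≈ 0.010960
R_lin = 0.002732, G_lin = 0.318547, B_lin = 0.010960
L = 0.2126×R + 0.7152×G + 0.0722×B
L = 0.2126×0.002732 + 0.7152×0.318547 + 0.0722×0.010960
L ≈ 0.229197


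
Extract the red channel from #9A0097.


Color: #9A0097
R = 9A = 154
G = 00 = 0
B = 97 = 151
Red = 154


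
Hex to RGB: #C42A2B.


C4 → 196 (R)
2A → 42 (G)
2B → 43 (B)
= RGB(196, 42, 43)


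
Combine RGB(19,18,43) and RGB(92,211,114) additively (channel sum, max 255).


Additive: each channel = min(255, C₁+C₂)
R: 19+92 = 111 → 111
G: 18+211 = 229 → 229
B: 43+114 = 157 → 157
= RGB(111, 229, 157)


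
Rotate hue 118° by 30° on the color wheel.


New hue = (H + rotation) mod 360
New hue = (118 + 30) mod 360
= 148 mod 360
= 148°


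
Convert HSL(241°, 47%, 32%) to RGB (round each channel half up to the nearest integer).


H=241°, S=0.47, L=0.32
C = (1-|2L-1|)×S = (1-|-0.36|)×0.47 = 0.3008
H' = H/60 = 241/60 ≈ 4.0167; X = C×(1-|H' mod 2 - 1|) ≈ 0.0050
m = L - C/2 = 0.32 - 0.1504 = 0.1696
Sector ⌊H'⌋ = 4 → (R',G',B') = (≈0.0050, 0.0, 0.3008)
RGB = ((R'+m)×255, (G'+m)×255, (B'+m)×255) = (44.5264, 43.248, 119.952)
Round half up → RGB(45, 43, 120)


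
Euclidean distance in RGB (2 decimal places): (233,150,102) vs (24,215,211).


d = √[(R₁-R₂)² + (G₁-G₂)² + (B₁-B₂)²]
d = √[(233-24)² + (150-215)² + (102-211)²]
d = √[43681 + 4225 + 11881]
d = √59787
d ≈ 244.51


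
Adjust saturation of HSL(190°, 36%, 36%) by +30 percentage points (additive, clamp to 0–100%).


Original S = 36%
Adjustment = +30 percentage points
New S = 36 + (30) = 66
Clamp to [0, 100] → 66
= HSL(190°, 66%, 36%)


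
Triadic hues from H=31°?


Triadic: equally spaced at 120° intervals
H1 = 31°
H2 = (31 + 120) mod 360 = 151°
H3 = (31 + 240) mod 360 = 271°
Triadic = 31°, 151°, 271°


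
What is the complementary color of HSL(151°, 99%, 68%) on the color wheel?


Complement = opposite side of color wheel = hue + 180°
H' = (151 + 180) mod 360 = 331°
S and L unchanged.
= HSL(331°, 99%, 68%)


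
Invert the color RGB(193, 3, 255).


Invert: (255-R, 255-G, 255-B)
R: 255-193 = 62
G: 255-3 = 252
B: 255-255 = 0
= RGB(62, 252, 0)


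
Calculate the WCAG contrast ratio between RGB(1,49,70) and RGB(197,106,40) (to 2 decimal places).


Linearize each sRGB channel c=v/255: c/12.92 if c ≤ 0.04045 else ((c+0.055)/1.055)^2.4
L = 0.2126×R_lin + 0.7152×G_lin + 0.0722×B_lin
Color 1 (1,49,70):
  R=1: 1/255≈0.0039 ≤ 0.04045 → 0.0039/12.92 ≈ 0.00030
  G=49: 49/255≈0.1922 > 0.04045 → ((0.1922+0.055)/1.055)^2.4 ≈ 0.03071
  B=70: 70/255≈0.2745 > 0.04045 → ((0.2745+0.055)/1.055)^2.4 ≈ 0.06125
  L1 = 0.2126×0.00030 + 0.7152×0.03071 + 0.0722×0.06125 ≈ 0.02645
Color 2 (197,106,40):
  R=197: 197/255≈0.7725 > 0.04045 → ((0.7725+0.055)/1.055)^2.4 ≈ 0.55834
  G=106: 106/255≈0.4157 > 0.04045 → ((0.4157+0.055)/1.055)^2.4 ≈ 0.14413
  B=40: 40/255≈0.1569 > 0.04045 → ((0.1569+0.055)/1.055)^2.4 ≈ 0.02122
  L2 = 0.2126×0.55834 + 0.7152×0.14413 + 0.0722×0.02122 ≈ 0.22332
Lighter = 0.22332, Darker = 0.02645
Ratio = (L_lighter + 0.05) / (L_darker + 0.05)
Ratio = (0.22332 + 0.05) / (0.02645 + 0.05) = 0.27332 / 0.07645 ≈ 3.5750
Ratio ≈ 3.57:1


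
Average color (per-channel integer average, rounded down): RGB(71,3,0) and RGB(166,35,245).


Midpoint: each channel = ⌊(C₁+C₂)/2⌋
R: ⌊(71+166)/2⌋ = 118
G: ⌊(3+35)/2⌋ = 19
B: ⌊(0+245)/2⌋ = 122
= RGB(118, 19, 122)


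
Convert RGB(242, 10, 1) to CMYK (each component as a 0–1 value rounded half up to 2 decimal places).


R'=242/255≈0.9490, G'=10/255≈0.0392, B'=1/255≈0.0039
K = 1 - max(R',G',B') = 1 - 242/255 = 13/255 = 0.05098… → 0.05
(1-R'-K)/(1-K) simplifies to (max-R)/max with max = 242:
C = (242-242)/242 = 0/242 = 0 → 0.00
M = (242-10)/242 = 232/242 = 0.95867… → 0.96
Y = (242-1)/242 = 241/242 = 0.99586… → 1.00
= CMYK(0.00, 0.96, 1.00, 0.05)


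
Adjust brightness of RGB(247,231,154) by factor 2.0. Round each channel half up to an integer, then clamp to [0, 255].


Multiply each channel by 2.0, round half up, clamp to [0, 255]
R: 247×2.0 = 494 → clamp → 255
G: 231×2.0 = 462 → clamp → 255
B: 154×2.0 = 308 → clamp → 255
= RGB(255, 255, 255)


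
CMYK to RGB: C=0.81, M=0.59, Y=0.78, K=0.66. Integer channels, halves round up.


R = 255 × (1-C) × (1-K) = 255 × 0.19 × 0.34 = 16.473 → 16
G = 255 × (1-M) × (1-K) = 255 × 0.41 × 0.34 = 35.547 → 36
B = 255 × (1-Y) × (1-K) = 255 × 0.22 × 0.34 = 19.074 → 19
= RGB(16, 36, 19)


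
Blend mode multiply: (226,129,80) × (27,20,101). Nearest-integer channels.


Multiply: C = A×B/255, rounded to nearest integer
R: 226×27/255 = 6102/255 ≈ 23.929 → 24
G: 129×20/255 = 2580/255 ≈ 10.118 → 10
B: 80×101/255 = 8080/255 ≈ 31.686 → 32
= RGB(24, 10, 32)


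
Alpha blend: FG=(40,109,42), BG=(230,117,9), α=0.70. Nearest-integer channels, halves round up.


C = α×F + (1-α)×B, with 1-α = 0.30
R: 0.70×40 + 0.30×230 = 28.00 + 69.00 = 97.00 → 97
G: 0.70×109 + 0.30×117 = 76.30 + 35.10 = 111.40 → 111
B: 0.70×42 + 0.30×9 = 29.40 + 2.70 = 32.10 → 32
= RGB(97, 111, 32)


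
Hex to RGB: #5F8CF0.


5F → 95 (R)
8C → 140 (G)
F0 → 240 (B)
= RGB(95, 140, 240)


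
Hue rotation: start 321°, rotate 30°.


New hue = (H + rotation) mod 360
New hue = (321 + 30) mod 360
= 351 mod 360
= 351°


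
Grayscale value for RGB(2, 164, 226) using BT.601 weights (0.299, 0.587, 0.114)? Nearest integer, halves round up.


Gray = 0.299×R + 0.587×G + 0.114×B
Gray = 0.299×2 + 0.587×164 + 0.114×226
Gray = 0.598 + 96.268 + 25.764
Gray = 122.630 → round half up → 123
Gray = 123


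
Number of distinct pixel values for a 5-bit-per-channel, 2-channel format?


Total bits = 5 bits/channel × 2 channels = 10 bits
Distinct pixel values = 2^10
= 1,024 pixel values


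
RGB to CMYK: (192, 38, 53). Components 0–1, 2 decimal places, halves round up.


R'=192/255≈0.7529, G'=38/255≈0.1490, B'=53/255≈0.2078
K = 1 - max(R',G',B') = 1 - 192/255 = 63/255 = 0.24705… → 0.25
(1-R'-K)/(1-K) simplifies to (max-R)/max with max = 192:
C = (192-192)/192 = 0/192 = 0 → 0.00
M = (192-38)/192 = 154/192 = 0.80208… → 0.80
Y = (192-53)/192 = 139/192 = 0.72395… → 0.72
= CMYK(0.00, 0.80, 0.72, 0.25)


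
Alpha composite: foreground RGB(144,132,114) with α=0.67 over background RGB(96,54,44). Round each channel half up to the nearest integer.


C = α×F + (1-α)×B, with 1-α = 0.33
R: 0.67×144 + 0.33×96 = 96.48 + 31.68 = 128.16 → 128
G: 0.67×132 + 0.33×54 = 88.44 + 17.82 = 106.26 → 106
B: 0.67×114 + 0.33×44 = 76.38 + 14.52 = 90.90 → 91
= RGB(128, 106, 91)


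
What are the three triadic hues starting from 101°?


Triadic: equally spaced at 120° intervals
H1 = 101°
H2 = (101 + 120) mod 360 = 221°
H3 = (101 + 240) mod 360 = 341°
Triadic = 101°, 221°, 341°


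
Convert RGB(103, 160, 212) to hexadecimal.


R = 103 → 67 (hex)
G = 160 → A0 (hex)
B = 212 → D4 (hex)
Hex = #67A0D4


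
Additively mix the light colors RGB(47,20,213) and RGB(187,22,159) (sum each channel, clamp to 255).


Additive: each channel = min(255, C₁+C₂)
R: 47+187 = 234 → 234
G: 20+22 = 42 → 42
B: 213+159 = 372 → 255
= RGB(234, 42, 255)


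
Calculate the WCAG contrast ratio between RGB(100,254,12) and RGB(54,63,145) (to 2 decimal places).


Linearize each sRGB channel c=v/255: c/12.92 if c ≤ 0.04045 else ((c+0.055)/1.055)^2.4
L = 0.2126×R_lin + 0.7152×G_lin + 0.0722×B_lin
Color 1 (100,254,12):
  R=100: 100/255≈0.3922 > 0.04045 → ((0.3922+0.055)/1.055)^2.4 ≈ 0.12744
  G=254: 254/255≈0.9961 > 0.04045 → ((0.9961+0.055)/1.055)^2.4 ≈ 0.99110
  B=12: 12/255≈0.0471 > 0.04045 → ((0.0471+0.055)/1.055)^2.4 ≈ 0.00368
  L1 = 0.2126×0.12744 + 0.7152×0.99110 + 0.0722×0.00368 ≈ 0.73619
Color 2 (54,63,145):
  R=54: 54/255≈0.2118 > 0.04045 → ((0.2118+0.055)/1.055)^2.4 ≈ 0.03689
  G=63: 63/255≈0.2471 > 0.04045 → ((0.2471+0.055)/1.055)^2.4 ≈ 0.04971
  B=145: 145/255≈0.5686 > 0.04045 → ((0.5686+0.055)/1.055)^2.4 ≈ 0.28315
  L2 = 0.2126×0.03689 + 0.7152×0.04971 + 0.0722×0.28315 ≈ 0.06384
Lighter = 0.73619, Darker = 0.06384
Ratio = (L_lighter + 0.05) / (L_darker + 0.05)
Ratio = (0.73619 + 0.05) / (0.06384 + 0.05) = 0.78619 / 0.11384 ≈ 6.9064
Ratio ≈ 6.91:1


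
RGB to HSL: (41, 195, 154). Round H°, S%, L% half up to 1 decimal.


Normalize: R'=41/255≈0.1608, G'=195/255≈0.7647, B'=154/255≈0.6039
Max=195/255, Min=41/255, Δ=Max-Min=154/255
L = (Max+Min)/2 = (195+41)/510 = 236/510 = 0.46274… → L = 46.3%
L ≤ 0.5 → S = Δ/(Max+Min) = 154/(195+41) = 154/236 = 0.65254… → S = 65.3%
(the 1/255 factors cancel in S and H, so raw channel differences can be used)
Max is G' → H = 60 × ((B-R)/Δ + 2) = 60 × ((154-41)/154 + 2)
  113/154 + 2 = 0.7337… + 2 = 2.7337…
  H = 60 × 2.7337… = 164.025…° → H = 164.0°
= HSL(164.0°, 65.3%, 46.3%)


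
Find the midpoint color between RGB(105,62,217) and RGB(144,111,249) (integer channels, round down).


Midpoint: each channel = ⌊(C₁+C₂)/2⌋
R: ⌊(105+144)/2⌋ = 124
G: ⌊(62+111)/2⌋ = 86
B: ⌊(217+249)/2⌋ = 233
= RGB(124, 86, 233)


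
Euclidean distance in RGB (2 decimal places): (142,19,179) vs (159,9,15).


d = √[(R₁-R₂)² + (G₁-G₂)² + (B₁-B₂)²]
d = √[(142-159)² + (19-9)² + (179-15)²]
d = √[289 + 100 + 26896]
d = √27285
d ≈ 165.18


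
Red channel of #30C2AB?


Color: #30C2AB
R = 30 = 48
G = C2 = 194
B = AB = 171
Red = 48


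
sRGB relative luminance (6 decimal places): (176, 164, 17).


Linearize each channel (sRGB transfer function): c = v/255; c_lin = c/12.92 if c ≤ 0.04045, else ((c+0.055)/1.055)^2.4
  R: 176/255 ≈ 0.690196 > 0.04045 → ((0.690196+0.055)/1.055)^2.4 ≈ 0.434154
  G: 164/255 ≈ 0.643137 > 0.04045 → ((0.643137+0.055)/1.055)^2.4 ≈ 0.371238
  B: 17/255 ≈ 0.066667 > 0.04045 → ((0.066667+0.055)/1.055)^2.4 ≈ 0.005605
R_lin = 0.434154, G_lin = 0.371238, B_lin = 0.005605
L = 0.2126×R + 0.7152×G + 0.0722×B
L = 0.2126×0.434154 + 0.7152×0.371238 + 0.0722×0.005605
L ≈ 0.358215


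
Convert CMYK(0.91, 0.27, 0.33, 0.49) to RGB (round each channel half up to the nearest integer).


R = 255 × (1-C) × (1-K) = 255 × 0.09 × 0.51 = 11.7045 → 12
G = 255 × (1-M) × (1-K) = 255 × 0.73 × 0.51 = 94.9365 → 95
B = 255 × (1-Y) × (1-K) = 255 × 0.67 × 0.51 = 87.1335 → 87
= RGB(12, 95, 87)


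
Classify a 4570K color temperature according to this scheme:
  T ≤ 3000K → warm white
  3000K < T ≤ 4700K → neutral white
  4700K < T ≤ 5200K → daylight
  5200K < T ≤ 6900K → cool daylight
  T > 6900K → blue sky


Temperature: 4570K
3000K < 4570K ≤ 4700K → neutral white
Classification: neutral white


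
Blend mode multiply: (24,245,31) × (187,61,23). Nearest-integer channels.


Multiply: C = A×B/255, rounded to nearest integer
R: 24×187/255 = 4488/255 ≈ 17.600 → 18
G: 245×61/255 = 14945/255 ≈ 58.608 → 59
B: 31×23/255 = 713/255 ≈ 2.796 → 3
= RGB(18, 59, 3)


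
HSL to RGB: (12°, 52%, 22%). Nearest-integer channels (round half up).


H=12°, S=0.52, L=0.22
C = (1-|2L-1|)×S = (1-|-0.56|)×0.52 = 0.2288
H' = H/60 = 12/60 ≈ 0.2000; X = C×(1-|H' mod 2 - 1|) = 0.04576
m = L - C/2 = 0.22 - 0.1144 = 0.1056
Sector ⌊H'⌋ = 0 → (R',G',B') = (0.2288, 0.04576, 0.0)
RGB = ((R'+m)×255, (G'+m)×255, (B'+m)×255) = (85.272, 38.5968, 26.928)
Round half up → RGB(85, 39, 27)


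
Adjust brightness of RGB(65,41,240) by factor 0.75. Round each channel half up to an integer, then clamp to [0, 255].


Multiply each channel by 0.75, round half up, clamp to [0, 255]
R: 65×0.75 = 48.75 → round → 49
G: 41×0.75 = 30.75 → round → 31
B: 240×0.75 = 180
= RGB(49, 31, 180)


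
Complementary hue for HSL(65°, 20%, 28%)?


Complement = opposite side of color wheel = hue + 180°
H' = (65 + 180) mod 360 = 245°
S and L unchanged.
= HSL(245°, 20%, 28%)


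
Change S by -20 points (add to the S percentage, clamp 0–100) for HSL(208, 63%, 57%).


Original S = 63%
Adjustment = -20 percentage points
New S = 63 + (-20) = 43
Clamp to [0, 100] → 43
= HSL(208°, 43%, 57%)


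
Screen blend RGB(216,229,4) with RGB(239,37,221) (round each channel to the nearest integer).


Screen: C = 255 - (255-A)×(255-B)/255, rounded to nearest integer
R: 255 - (255-216)×(255-239)/255 = 255 - 624/255 ≈ 255 - 2.447 = 252.553 → 253
G: 255 - (255-229)×(255-37)/255 = 255 - 5668/255 ≈ 255 - 22.227 = 232.773 → 233
B: 255 - (255-4)×(255-221)/255 = 255 - 8534/255 ≈ 255 - 33.467 = 221.533 → 222
= RGB(253, 233, 222)


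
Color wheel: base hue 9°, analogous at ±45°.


Base hue: 9°
Left analog: (9 - 45) mod 360 = 324°
Right analog: (9 + 45) mod 360 = 54°
Analogous hues = 324° and 54°


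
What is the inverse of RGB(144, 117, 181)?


Invert: (255-R, 255-G, 255-B)
R: 255-144 = 111
G: 255-117 = 138
B: 255-181 = 74
= RGB(111, 138, 74)


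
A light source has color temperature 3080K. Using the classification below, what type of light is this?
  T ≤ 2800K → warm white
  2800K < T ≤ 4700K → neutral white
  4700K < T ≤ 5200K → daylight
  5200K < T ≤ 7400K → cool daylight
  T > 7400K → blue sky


Temperature: 3080K
2800K < 3080K ≤ 4700K → neutral white
Classification: neutral white


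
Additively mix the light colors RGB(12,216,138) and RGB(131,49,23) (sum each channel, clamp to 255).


Additive: each channel = min(255, C₁+C₂)
R: 12+131 = 143 → 143
G: 216+49 = 265 → 255
B: 138+23 = 161 → 161
= RGB(143, 255, 161)


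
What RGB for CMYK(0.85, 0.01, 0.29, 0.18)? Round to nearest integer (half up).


R = 255 × (1-C) × (1-K) = 255 × 0.15 × 0.82 = 31.365 → 31
G = 255 × (1-M) × (1-K) = 255 × 0.99 × 0.82 = 207.009 → 207
B = 255 × (1-Y) × (1-K) = 255 × 0.71 × 0.82 = 148.461 → 148
= RGB(31, 207, 148)


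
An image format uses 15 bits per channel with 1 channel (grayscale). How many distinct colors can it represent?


Total bits = 15 bits/channel × 1 channels = 15 bits
Distinct colors = 2^15
= 32,768 colors


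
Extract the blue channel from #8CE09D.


Color: #8CE09D
R = 8C = 140
G = E0 = 224
B = 9D = 157
Blue = 157


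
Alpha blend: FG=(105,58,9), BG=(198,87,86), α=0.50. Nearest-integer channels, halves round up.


C = α×F + (1-α)×B, with 1-α = 0.50
R: 0.50×105 + 0.50×198 = 52.50 + 99.00 = 151.50 → 152
G: 0.50×58 + 0.50×87 = 29.00 + 43.50 = 72.50 → 73
B: 0.50×9 + 0.50×86 = 4.50 + 43.00 = 47.50 → 48
= RGB(152, 73, 48)


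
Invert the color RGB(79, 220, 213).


Invert: (255-R, 255-G, 255-B)
R: 255-79 = 176
G: 255-220 = 35
B: 255-213 = 42
= RGB(176, 35, 42)


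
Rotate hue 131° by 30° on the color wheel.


New hue = (H + rotation) mod 360
New hue = (131 + 30) mod 360
= 161 mod 360
= 161°


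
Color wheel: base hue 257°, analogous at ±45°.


Base hue: 257°
Left analog: (257 - 45) mod 360 = 212°
Right analog: (257 + 45) mod 360 = 302°
Analogous hues = 212° and 302°


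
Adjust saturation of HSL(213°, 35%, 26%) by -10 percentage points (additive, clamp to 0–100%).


Original S = 35%
Adjustment = -10 percentage points
New S = 35 + (-10) = 25
Clamp to [0, 100] → 25
= HSL(213°, 25%, 26%)


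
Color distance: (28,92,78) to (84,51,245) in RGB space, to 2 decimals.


d = √[(R₁-R₂)² + (G₁-G₂)² + (B₁-B₂)²]
d = √[(28-84)² + (92-51)² + (78-245)²]
d = √[3136 + 1681 + 27889]
d = √32706
d ≈ 180.85


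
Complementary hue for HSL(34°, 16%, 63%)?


Complement = opposite side of color wheel = hue + 180°
H' = (34 + 180) mod 360 = 214°
S and L unchanged.
= HSL(214°, 16%, 63%)


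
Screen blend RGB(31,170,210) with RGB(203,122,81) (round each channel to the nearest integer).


Screen: C = 255 - (255-A)×(255-B)/255, rounded to nearest integer
R: 255 - (255-31)×(255-203)/255 = 255 - 11648/255 ≈ 255 - 45.678 = 209.322 → 209
G: 255 - (255-170)×(255-122)/255 = 255 - 11305/255 ≈ 255 - 44.333 = 210.667 → 211
B: 255 - (255-210)×(255-81)/255 = 255 - 7830/255 ≈ 255 - 30.706 = 224.294 → 224
= RGB(209, 211, 224)


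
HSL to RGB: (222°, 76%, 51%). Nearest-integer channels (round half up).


H=222°, S=0.76, L=0.51
C = (1-|2L-1|)×S = (1-|0.02|)×0.76 = 0.7448
H' = H/60 = 222/60 ≈ 3.7000; X = C×(1-|H' mod 2 - 1|) = 0.22344
m = L - C/2 = 0.51 - 0.3724 = 0.1376
Sector ⌊H'⌋ = 3 → (R',G',B') = (0.0, 0.22344, 0.7448)
RGB = ((R'+m)×255, (G'+m)×255, (B'+m)×255) = (35.088, 92.0652, 225.012)
Round half up → RGB(35, 92, 225)


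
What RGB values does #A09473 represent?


A0 → 160 (R)
94 → 148 (G)
73 → 115 (B)
= RGB(160, 148, 115)


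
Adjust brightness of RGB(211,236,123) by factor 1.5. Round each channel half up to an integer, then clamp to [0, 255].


Multiply each channel by 1.5, round half up, clamp to [0, 255]
R: 211×1.5 = 316.5 → round → 317 → clamp → 255
G: 236×1.5 = 354 → clamp → 255
B: 123×1.5 = 184.5 → round → 185
= RGB(255, 255, 185)


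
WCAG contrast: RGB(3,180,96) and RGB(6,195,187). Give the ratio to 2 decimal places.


Linearize each sRGB channel c=v/255: c/12.92 if c ≤ 0.04045 else ((c+0.055)/1.055)^2.4
L = 0.2126×R_lin + 0.7152×G_lin + 0.0722×B_lin
Color 1 (3,180,96):
  R=3: 3/255≈0.0118 ≤ 0.04045 → 0.0118/12.92 ≈ 0.00091
  G=180: 180/255≈0.7059 > 0.04045 → ((0.7059+0.055)/1.055)^2.4 ≈ 0.45641
  B=96: 96/255≈0.3765 > 0.04045 → ((0.3765+0.055)/1.055)^2.4 ≈ 0.11697
  L1 = 0.2126×0.00091 + 0.7152×0.45641 + 0.0722×0.11697 ≈ 0.33506
Color 2 (6,195,187):
  R=6: 6/255≈0.0235 ≤ 0.04045 → 0.0235/12.92 ≈ 0.00182
  G=195: 195/255≈0.7647 > 0.04045 → ((0.7647+0.055)/1.055)^2.4 ≈ 0.54572
  B=187: 187/255≈0.7333 > 0.04045 → ((0.7333+0.055)/1.055)^2.4 ≈ 0.49693
  L2 = 0.2126×0.00182 + 0.7152×0.54572 + 0.0722×0.49693 ≈ 0.42657
Lighter = 0.42657, Darker = 0.33506
Ratio = (L_lighter + 0.05) / (L_darker + 0.05)
Ratio = (0.42657 + 0.05) / (0.33506 + 0.05) = 0.47657 / 0.38506 ≈ 1.2376
Ratio ≈ 1.24:1


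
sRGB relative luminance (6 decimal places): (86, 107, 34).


Linearize each channel (sRGB transfer function): c = v/255; c_lin = c/12.92 if c ≤ 0.04045, else ((c+0.055)/1.055)^2.4
  R: 86/255 ≈ 0.337255 > 0.04045 → ((0.337255+0.055)/1.055)^2.4 ≈ 0.093059
  G: 107/255 ≈ 0.419608 > 0.04045 → ((0.419608+0.055)/1.055)^2.4 ≈ 0.147027
  B: 34/255 ≈ 0.133333 > 0.04045 → ((0.133333+0.055)/1.055)^2.4 ≈ 0.015996
R_lin = 0.093059, G_lin = 0.147027, B_lin = 0.015996
L = 0.2126×R + 0.7152×G + 0.0722×B
L = 0.2126×0.093059 + 0.7152×0.147027 + 0.0722×0.015996
L ≈ 0.126093


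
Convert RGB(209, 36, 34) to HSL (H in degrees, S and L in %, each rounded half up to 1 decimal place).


Normalize: R'=209/255≈0.8196, G'=36/255≈0.1412, B'=34/255≈0.1333
Max=209/255, Min=34/255, Δ=Max-Min=175/255
L = (Max+Min)/2 = (209+34)/510 = 243/510 = 0.47647… → L = 47.6%
L ≤ 0.5 → S = Δ/(Max+Min) = 175/(209+34) = 175/243 = 0.72016… → S = 72.0%
(the 1/255 factors cancel in S and H, so raw channel differences can be used)
Max is R' → H = 60 × (((G-B)/Δ) mod 6) = 60 × (((36-34)/175) mod 6)
  2/175 = 0.0114…
  H = 60 × 0.0114… = 0.685…° → H = 0.7°
= HSL(0.7°, 72.0%, 47.6%)


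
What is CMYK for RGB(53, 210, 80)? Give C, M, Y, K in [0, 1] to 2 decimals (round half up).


R'=53/255≈0.2078, G'=210/255≈0.8235, B'=80/255≈0.3137
K = 1 - max(R',G',B') = 1 - 210/255 = 45/255 = 0.17647… → 0.18
(1-R'-K)/(1-K) simplifies to (max-R)/max with max = 210:
C = (210-53)/210 = 157/210 = 0.74761… → 0.75
M = (210-210)/210 = 0/210 = 0 → 0.00
Y = (210-80)/210 = 130/210 = 0.61904… → 0.62
= CMYK(0.75, 0.00, 0.62, 0.18)


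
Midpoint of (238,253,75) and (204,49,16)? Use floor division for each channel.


Midpoint: each channel = ⌊(C₁+C₂)/2⌋
R: ⌊(238+204)/2⌋ = 221
G: ⌊(253+49)/2⌋ = 151
B: ⌊(75+16)/2⌋ = 45
= RGB(221, 151, 45)


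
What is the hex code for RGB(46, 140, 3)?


R = 46 → 2E (hex)
G = 140 → 8C (hex)
B = 3 → 03 (hex)
Hex = #2E8C03


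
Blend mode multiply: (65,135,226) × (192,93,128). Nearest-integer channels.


Multiply: C = A×B/255, rounded to nearest integer
R: 65×192/255 = 12480/255 ≈ 48.941 → 49
G: 135×93/255 = 12555/255 ≈ 49.235 → 49
B: 226×128/255 = 28928/255 ≈ 113.443 → 113
= RGB(49, 49, 113)


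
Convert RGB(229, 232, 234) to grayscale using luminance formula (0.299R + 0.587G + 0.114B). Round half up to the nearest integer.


Gray = 0.299×R + 0.587×G + 0.114×B
Gray = 0.299×229 + 0.587×232 + 0.114×234
Gray = 68.471 + 136.184 + 26.676
Gray = 231.331 → round half up → 231
Gray = 231


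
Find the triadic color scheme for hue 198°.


Triadic: equally spaced at 120° intervals
H1 = 198°
H2 = (198 + 120) mod 360 = 318°
H3 = (198 + 240) mod 360 = 78°
Triadic = 198°, 318°, 78°


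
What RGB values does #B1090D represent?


B1 → 177 (R)
09 → 9 (G)
0D → 13 (B)
= RGB(177, 9, 13)


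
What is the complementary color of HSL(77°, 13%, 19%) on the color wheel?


Complement = opposite side of color wheel = hue + 180°
H' = (77 + 180) mod 360 = 257°
S and L unchanged.
= HSL(257°, 13%, 19%)


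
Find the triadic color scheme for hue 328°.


Triadic: equally spaced at 120° intervals
H1 = 328°
H2 = (328 + 120) mod 360 = 88°
H3 = (328 + 240) mod 360 = 208°
Triadic = 328°, 88°, 208°


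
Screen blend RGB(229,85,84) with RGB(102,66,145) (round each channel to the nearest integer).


Screen: C = 255 - (255-A)×(255-B)/255, rounded to nearest integer
R: 255 - (255-229)×(255-102)/255 = 255 - 3978/255 ≈ 255 - 15.600 = 239.400 → 239
G: 255 - (255-85)×(255-66)/255 = 255 - 32130/255 ≈ 255 - 126.000 = 129.000 → 129
B: 255 - (255-84)×(255-145)/255 = 255 - 18810/255 ≈ 255 - 73.765 = 181.235 → 181
= RGB(239, 129, 181)


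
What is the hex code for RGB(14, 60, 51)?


R = 14 → 0E (hex)
G = 60 → 3C (hex)
B = 51 → 33 (hex)
Hex = #0E3C33


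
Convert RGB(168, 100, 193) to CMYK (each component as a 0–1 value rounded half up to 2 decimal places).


R'=168/255≈0.6588, G'=100/255≈0.3922, B'=193/255≈0.7569
K = 1 - max(R',G',B') = 1 - 193/255 = 62/255 = 0.24313… → 0.24
(1-R'-K)/(1-K) simplifies to (max-R)/max with max = 193:
C = (193-168)/193 = 25/193 = 0.12953… → 0.13
M = (193-100)/193 = 93/193 = 0.48186… → 0.48
Y = (193-193)/193 = 0/193 = 0 → 0.00
= CMYK(0.13, 0.48, 0.00, 0.24)


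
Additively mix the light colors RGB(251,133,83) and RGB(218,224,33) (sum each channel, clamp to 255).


Additive: each channel = min(255, C₁+C₂)
R: 251+218 = 469 → 255
G: 133+224 = 357 → 255
B: 83+33 = 116 → 116
= RGB(255, 255, 116)


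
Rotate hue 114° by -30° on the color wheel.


New hue = (H + rotation) mod 360
New hue = (114 -30) mod 360
= 84 mod 360
= 84°


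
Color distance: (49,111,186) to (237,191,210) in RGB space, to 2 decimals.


d = √[(R₁-R₂)² + (G₁-G₂)² + (B₁-B₂)²]
d = √[(49-237)² + (111-191)² + (186-210)²]
d = √[35344 + 6400 + 576]
d = √42320
d ≈ 205.72


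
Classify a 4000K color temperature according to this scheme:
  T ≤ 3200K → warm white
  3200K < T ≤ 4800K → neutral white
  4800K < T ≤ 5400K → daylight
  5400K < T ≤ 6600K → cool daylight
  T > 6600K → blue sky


Temperature: 4000K
3200K < 4000K ≤ 4800K → neutral white
Classification: neutral white


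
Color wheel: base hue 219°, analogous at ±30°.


Base hue: 219°
Left analog: (219 - 30) mod 360 = 189°
Right analog: (219 + 30) mod 360 = 249°
Analogous hues = 189° and 249°


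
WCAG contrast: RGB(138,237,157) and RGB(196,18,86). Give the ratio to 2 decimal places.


Linearize each sRGB channel c=v/255: c/12.92 if c ≤ 0.04045 else ((c+0.055)/1.055)^2.4
L = 0.2126×R_lin + 0.7152×G_lin + 0.0722×B_lin
Color 1 (138,237,157):
  R=138: 138/255≈0.5412 > 0.04045 → ((0.5412+0.055)/1.055)^2.4 ≈ 0.25415
  G=237: 237/255≈0.9294 > 0.04045 → ((0.9294+0.055)/1.055)^2.4 ≈ 0.84687
  B=157: 157/255≈0.6157 > 0.04045 → ((0.6157+0.055)/1.055)^2.4 ≈ 0.33716
  L1 = 0.2126×0.25415 + 0.7152×0.84687 + 0.0722×0.33716 ≈ 0.68406
Color 2 (196,18,86):
  R=196: 196/255≈0.7686 > 0.04045 → ((0.7686+0.055)/1.055)^2.4 ≈ 0.55201
  G=18: 18/255≈0.0706 > 0.04045 → ((0.0706+0.055)/1.055)^2.4 ≈ 0.00605
  B=86: 86/255≈0.3373 > 0.04045 → ((0.3373+0.055)/1.055)^2.4 ≈ 0.09306
  L2 = 0.2126×0.55201 + 0.7152×0.00605 + 0.0722×0.09306 ≈ 0.12840
Lighter = 0.68406, Darker = 0.12840
Ratio = (L_lighter + 0.05) / (L_darker + 0.05)
Ratio = (0.68406 + 0.05) / (0.12840 + 0.05) = 0.73406 / 0.17840 ≈ 4.1146
Ratio ≈ 4.11:1


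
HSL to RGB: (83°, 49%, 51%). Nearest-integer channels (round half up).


H=83°, S=0.49, L=0.51
C = (1-|2L-1|)×S = (1-|0.02|)×0.49 = 0.4802
H' = H/60 = 83/60 ≈ 1.3833; X = C×(1-|H' mod 2 - 1|) ≈ 0.2961
m = L - C/2 = 0.51 - 0.2401 = 0.2699
Sector ⌊H'⌋ = 1 → (R',G',B') = (≈0.2961, 0.4802, 0.0)
RGB = ((R'+m)×255, (G'+m)×255, (B'+m)×255) = (144.33595, 191.2755, 68.8245)
Round half up → RGB(144, 191, 69)


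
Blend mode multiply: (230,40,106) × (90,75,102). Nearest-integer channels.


Multiply: C = A×B/255, rounded to nearest integer
R: 230×90/255 = 20700/255 ≈ 81.176 → 81
G: 40×75/255 = 3000/255 ≈ 11.765 → 12
B: 106×102/255 = 10812/255 ≈ 42.400 → 42
= RGB(81, 12, 42)


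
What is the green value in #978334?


Color: #978334
R = 97 = 151
G = 83 = 131
B = 34 = 52
Green = 131


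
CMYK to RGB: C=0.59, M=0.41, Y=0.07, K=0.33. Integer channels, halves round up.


R = 255 × (1-C) × (1-K) = 255 × 0.41 × 0.67 = 70.0485 → 70
G = 255 × (1-M) × (1-K) = 255 × 0.59 × 0.67 = 100.8015 → 101
B = 255 × (1-Y) × (1-K) = 255 × 0.93 × 0.67 = 158.8905 → 159
= RGB(70, 101, 159)


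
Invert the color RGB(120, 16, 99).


Invert: (255-R, 255-G, 255-B)
R: 255-120 = 135
G: 255-16 = 239
B: 255-99 = 156
= RGB(135, 239, 156)


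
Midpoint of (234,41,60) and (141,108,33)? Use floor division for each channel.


Midpoint: each channel = ⌊(C₁+C₂)/2⌋
R: ⌊(234+141)/2⌋ = 187
G: ⌊(41+108)/2⌋ = 74
B: ⌊(60+33)/2⌋ = 46
= RGB(187, 74, 46)


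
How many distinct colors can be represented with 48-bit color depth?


Colors = 2^bits = 2^48
= 281,474,976,710,656 colors


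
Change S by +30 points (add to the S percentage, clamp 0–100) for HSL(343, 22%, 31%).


Original S = 22%
Adjustment = +30 percentage points
New S = 22 + (30) = 52
Clamp to [0, 100] → 52
= HSL(343°, 52%, 31%)


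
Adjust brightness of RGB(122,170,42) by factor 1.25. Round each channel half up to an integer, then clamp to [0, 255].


Multiply each channel by 1.25, round half up, clamp to [0, 255]
R: 122×1.25 = 152.5 → round → 153
G: 170×1.25 = 212.5 → round → 213
B: 42×1.25 = 52.5 → round → 53
= RGB(153, 213, 53)


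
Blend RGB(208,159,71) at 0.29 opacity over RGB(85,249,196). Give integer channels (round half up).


C = α×F + (1-α)×B, with 1-α = 0.71
R: 0.29×208 + 0.71×85 = 60.32 + 60.35 = 120.67 → 121
G: 0.29×159 + 0.71×249 = 46.11 + 176.79 = 222.90 → 223
B: 0.29×71 + 0.71×196 = 20.59 + 139.16 = 159.75 → 160
= RGB(121, 223, 160)


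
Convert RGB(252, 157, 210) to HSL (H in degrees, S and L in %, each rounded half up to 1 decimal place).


Normalize: R'=252/255≈0.9882, G'=157/255≈0.6157, B'=210/255≈0.8235
Max=252/255, Min=157/255, Δ=Max-Min=95/255
L = (Max+Min)/2 = (252+157)/510 = 409/510 = 0.80196… → L = 80.2%
L > 0.5 → S = Δ/(2-Max-Min) = 95/(510-252-157) = 95/101 = 0.94059… → S = 94.1%
(the 1/255 factors cancel in S and H, so raw channel differences can be used)
Max is R' → H = 60 × (((G-B)/Δ) mod 6) = 60 × (((157-210)/95) mod 6)
  (-53)/95 = -0.5578…; negative, so add 6 → 5.4421…
  H = 60 × 5.4421… = 326.526…° → H = 326.5°
= HSL(326.5°, 94.1%, 80.2%)
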